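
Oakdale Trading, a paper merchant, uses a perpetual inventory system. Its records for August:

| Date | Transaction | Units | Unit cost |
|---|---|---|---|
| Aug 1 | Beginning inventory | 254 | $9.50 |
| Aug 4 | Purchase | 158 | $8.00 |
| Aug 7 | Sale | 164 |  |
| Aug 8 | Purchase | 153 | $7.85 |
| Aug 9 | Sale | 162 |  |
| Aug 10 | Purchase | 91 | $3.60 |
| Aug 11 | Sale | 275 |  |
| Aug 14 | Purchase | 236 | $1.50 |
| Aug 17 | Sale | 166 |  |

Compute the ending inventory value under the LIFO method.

Aug 7, 164 sold [LIFO — newest first]: 158 @ $8.00 + 6 @ $9.50 = $1,321.00
Aug 9, 162 sold [LIFO — newest first]: 153 @ $7.85 + 9 @ $9.50 = $1,286.55
Aug 11, 275 sold [LIFO — newest first]: 91 @ $3.60 + 184 @ $9.50 = $2,075.60
Aug 17, 166 sold [LIFO — newest first]: 166 @ $1.50 = $249.00
Total COGS = $1,321.00 + $1,286.55 + $2,075.60 + $249.00 = $4,932.15
Ending inventory: 55 @ $9.50 + 70 @ $1.50 = $627.50

Ending inventory = $627.50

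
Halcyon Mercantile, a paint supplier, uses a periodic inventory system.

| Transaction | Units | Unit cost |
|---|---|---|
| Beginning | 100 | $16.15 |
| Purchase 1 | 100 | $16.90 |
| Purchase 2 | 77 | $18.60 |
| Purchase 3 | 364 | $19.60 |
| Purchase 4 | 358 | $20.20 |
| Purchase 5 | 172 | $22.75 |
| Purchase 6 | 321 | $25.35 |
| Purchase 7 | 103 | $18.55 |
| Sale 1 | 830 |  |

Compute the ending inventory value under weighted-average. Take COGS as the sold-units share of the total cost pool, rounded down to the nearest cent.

Sale 1, sell 830: 830/1595 × $33,064.20 → $17,205.82
Ending inventory (cost pool remaining) = $15,858.38
Check: goods available $33,064.20 = COGS $17,205.82 + ending $15,858.38

Ending inventory = $15,858.38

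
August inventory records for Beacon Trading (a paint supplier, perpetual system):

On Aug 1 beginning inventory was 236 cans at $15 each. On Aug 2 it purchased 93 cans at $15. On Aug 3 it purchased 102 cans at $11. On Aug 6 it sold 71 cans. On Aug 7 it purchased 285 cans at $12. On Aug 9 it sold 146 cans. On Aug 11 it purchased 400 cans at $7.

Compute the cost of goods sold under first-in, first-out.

Aug 6, 71 sold [FIFO — oldest first]: 71 @ $15 = $1,065
Aug 9, 146 sold [FIFO — oldest first]: 146 @ $15 = $2,190
Total COGS = $1,065 + $2,190 = $3,255
Ending inventory: 19 @ $15 + 93 @ $15 + 102 @ $11 + 285 @ $12 + 400 @ $7 = $9,022

COGS = $3,255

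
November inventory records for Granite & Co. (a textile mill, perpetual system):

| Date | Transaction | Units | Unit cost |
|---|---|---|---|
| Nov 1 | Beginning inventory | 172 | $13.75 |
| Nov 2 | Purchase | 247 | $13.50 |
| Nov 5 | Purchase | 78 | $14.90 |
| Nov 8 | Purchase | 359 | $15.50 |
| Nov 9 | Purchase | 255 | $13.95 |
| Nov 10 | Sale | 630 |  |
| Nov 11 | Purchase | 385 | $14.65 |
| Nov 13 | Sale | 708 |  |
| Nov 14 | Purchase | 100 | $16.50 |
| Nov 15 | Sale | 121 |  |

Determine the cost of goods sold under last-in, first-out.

Nov 10, 630 sold [LIFO — newest first]: 255 @ $13.95 + 359 @ $15.50 + 16 @ $14.90 = $9,360.15
Nov 13, 708 sold [LIFO — newest first]: 385 @ $14.65 + 62 @ $14.90 + 247 @ $13.50 + 14 @ $13.75 = $10,091.05
Nov 15, 121 sold [LIFO — newest first]: 100 @ $16.50 + 21 @ $13.75 = $1,938.75
Total COGS = $9,360.15 + $10,091.05 + $1,938.75 = $21,389.95
Ending inventory: 137 @ $13.75 = $1,883.75
Check: goods available $23,273.70 = COGS $21,389.95 + ending $1,883.75

COGS = $21,389.95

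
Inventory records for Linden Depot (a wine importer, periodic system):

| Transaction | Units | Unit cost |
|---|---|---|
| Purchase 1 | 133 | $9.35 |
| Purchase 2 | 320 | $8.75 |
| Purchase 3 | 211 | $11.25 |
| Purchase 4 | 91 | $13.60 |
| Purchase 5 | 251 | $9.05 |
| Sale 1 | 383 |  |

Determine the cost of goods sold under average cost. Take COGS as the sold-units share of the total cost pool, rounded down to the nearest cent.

COGS = $3,779.15

Sale 1, sell 383: 383/1006 × $9,926.45 → $3,779.15
Ending inventory (cost pool remaining) = $6,147.30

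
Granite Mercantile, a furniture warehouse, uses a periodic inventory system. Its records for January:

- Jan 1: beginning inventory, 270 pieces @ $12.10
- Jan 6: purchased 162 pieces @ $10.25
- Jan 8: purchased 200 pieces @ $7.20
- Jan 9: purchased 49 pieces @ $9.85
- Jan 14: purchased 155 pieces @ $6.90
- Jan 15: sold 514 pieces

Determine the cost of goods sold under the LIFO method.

Jan 15, 514 sold [LIFO — newest first]: 155 @ $6.90 + 49 @ $9.85 + 200 @ $7.20 + 110 @ $10.25 = $4,119.65
Ending inventory: 270 @ $12.10 + 52 @ $10.25 = $3,800.00
Check: goods available $7,919.65 = COGS $4,119.65 + ending $3,800.00

COGS = $4,119.65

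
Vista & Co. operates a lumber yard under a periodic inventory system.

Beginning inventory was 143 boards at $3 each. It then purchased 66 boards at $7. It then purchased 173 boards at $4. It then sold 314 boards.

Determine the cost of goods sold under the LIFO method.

Sale 1 (314) [LIFO — newest first]: 173 @ $4 + 66 @ $7 + 75 @ $3 = $1,379
Ending inventory: 68 @ $3 = $204
Check: goods available $1,583 = COGS $1,379 + ending $204

COGS = $1,379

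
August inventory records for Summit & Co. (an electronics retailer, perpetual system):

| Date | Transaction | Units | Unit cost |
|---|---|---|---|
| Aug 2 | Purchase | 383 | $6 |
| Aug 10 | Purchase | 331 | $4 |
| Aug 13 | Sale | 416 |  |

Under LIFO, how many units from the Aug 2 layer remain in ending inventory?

298

Aug 13, 416 sold [LIFO — newest first]: 331 @ $4 + 85 @ $6 = $1,834
Ending inventory: 298 @ $6 = $1,788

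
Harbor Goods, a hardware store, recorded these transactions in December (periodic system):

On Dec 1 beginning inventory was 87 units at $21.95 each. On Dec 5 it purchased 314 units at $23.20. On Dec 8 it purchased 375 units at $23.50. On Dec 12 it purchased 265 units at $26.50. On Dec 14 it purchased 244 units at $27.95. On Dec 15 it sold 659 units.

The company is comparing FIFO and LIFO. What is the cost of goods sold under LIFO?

FIFO COGS: 87 @ $21.95 + 314 @ $23.20 + 258 @ $23.50 = $15,257.45
LIFO COGS: 244 @ $27.95 + 265 @ $26.50 + 150 @ $23.50 = $17,367.30

COGS = $17,367.30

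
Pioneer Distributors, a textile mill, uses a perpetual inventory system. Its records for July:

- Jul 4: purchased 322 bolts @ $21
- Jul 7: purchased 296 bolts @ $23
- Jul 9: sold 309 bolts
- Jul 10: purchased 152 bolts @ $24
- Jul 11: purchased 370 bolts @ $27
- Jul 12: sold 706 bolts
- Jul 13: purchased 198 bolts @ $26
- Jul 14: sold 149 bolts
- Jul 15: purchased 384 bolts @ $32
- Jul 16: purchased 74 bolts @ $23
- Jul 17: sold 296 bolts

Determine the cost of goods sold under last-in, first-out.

COGS = $37,263

Jul 9, 309 sold [LIFO — newest first]: 296 @ $23 + 13 @ $21 = $7,081
Jul 12, 706 sold [LIFO — newest first]: 370 @ $27 + 152 @ $24 + 184 @ $21 = $17,502
Jul 14, 149 sold [LIFO — newest first]: 149 @ $26 = $3,874
Jul 17, 296 sold [LIFO — newest first]: 74 @ $23 + 222 @ $32 = $8,806
Total COGS = $7,081 + $17,502 + $3,874 + $8,806 = $37,263
Ending inventory: 125 @ $21 + 49 @ $26 + 162 @ $32 = $9,083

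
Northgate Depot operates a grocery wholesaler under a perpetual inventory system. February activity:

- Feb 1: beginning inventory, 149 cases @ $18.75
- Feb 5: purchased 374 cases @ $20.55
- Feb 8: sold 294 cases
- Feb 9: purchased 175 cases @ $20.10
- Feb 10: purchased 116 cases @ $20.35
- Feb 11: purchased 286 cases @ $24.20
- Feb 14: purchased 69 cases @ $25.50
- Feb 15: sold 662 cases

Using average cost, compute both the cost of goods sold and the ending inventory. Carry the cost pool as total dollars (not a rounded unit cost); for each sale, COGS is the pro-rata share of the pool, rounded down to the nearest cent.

COGS = $20,377.24; ending inventory = $4,661.01

After Feb 1: 149 on hand, pool $2,793.75 (≈ $18.7500 each)
After Feb 5: 523 on hand, pool $10,479.45 (≈ $20.0372 each)
Feb 8, sell 294: 294/523 × $10,479.45 → $5,890.93
After Feb 9: 404 on hand, pool $8,106.02 (≈ $20.0644 each)
After Feb 10: 520 on hand, pool $10,466.62 (≈ $20.1281 each)
After Feb 11: 806 on hand, pool $17,387.82 (≈ $21.5730 each)
After Feb 14: 875 on hand, pool $19,147.32 (≈ $21.8827 each)
Feb 15, sell 662: 662/875 × $19,147.32 → $14,486.31
Total COGS = $5,890.93 + $14,486.31 = $20,377.24
Ending inventory (cost pool remaining) = $4,661.01
Check: goods available $25,038.25 = COGS $20,377.24 + ending $4,661.01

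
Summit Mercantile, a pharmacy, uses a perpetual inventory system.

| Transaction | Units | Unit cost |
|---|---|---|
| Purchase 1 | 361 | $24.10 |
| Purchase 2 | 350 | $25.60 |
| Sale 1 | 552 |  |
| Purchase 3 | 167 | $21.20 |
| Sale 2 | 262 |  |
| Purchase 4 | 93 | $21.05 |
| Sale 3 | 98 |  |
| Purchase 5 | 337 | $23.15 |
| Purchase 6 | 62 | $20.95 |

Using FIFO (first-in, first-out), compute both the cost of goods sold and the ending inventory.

Sale 1 (552) [FIFO — oldest first]: 361 @ $24.10 + 191 @ $25.60 = $13,589.70
Sale 2 (262) [FIFO — oldest first]: 159 @ $25.60 + 103 @ $21.20 = $6,254.00
Sale 3 (98) [FIFO — oldest first]: 64 @ $21.20 + 34 @ $21.05 = $2,072.50
Total COGS = $13,589.70 + $6,254.00 + $2,072.50 = $21,916.20
Ending inventory: 59 @ $21.05 + 337 @ $23.15 + 62 @ $20.95 = $10,342.40
Check: goods available $32,258.60 = COGS $21,916.20 + ending $10,342.40

COGS = $21,916.20; ending inventory = $10,342.40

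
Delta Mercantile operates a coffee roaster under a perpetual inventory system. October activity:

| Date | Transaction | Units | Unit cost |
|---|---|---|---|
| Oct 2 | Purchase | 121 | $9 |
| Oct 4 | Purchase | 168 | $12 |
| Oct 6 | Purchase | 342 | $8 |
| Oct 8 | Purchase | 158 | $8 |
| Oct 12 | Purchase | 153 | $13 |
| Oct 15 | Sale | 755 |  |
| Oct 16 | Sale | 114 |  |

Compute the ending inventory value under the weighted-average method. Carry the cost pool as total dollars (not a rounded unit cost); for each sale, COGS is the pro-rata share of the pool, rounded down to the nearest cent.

Ending inventory = $704.74

After Oct 2: 121 on hand, pool $1,089.00 (≈ $9.0000 each)
After Oct 4: 289 on hand, pool $3,105.00 (≈ $10.7439 each)
After Oct 6: 631 on hand, pool $5,841.00 (≈ $9.2567 each)
After Oct 8: 789 on hand, pool $7,105.00 (≈ $9.0051 each)
After Oct 12: 942 on hand, pool $9,094.00 (≈ $9.6539 each)
Oct 15, sell 755: 755/942 × $9,094.00 → $7,288.71
Oct 16, sell 114: 114/187 × $1,805.29 → $1,100.55
Total COGS = $7,288.71 + $1,100.55 = $8,389.26
Ending inventory (cost pool remaining) = $704.74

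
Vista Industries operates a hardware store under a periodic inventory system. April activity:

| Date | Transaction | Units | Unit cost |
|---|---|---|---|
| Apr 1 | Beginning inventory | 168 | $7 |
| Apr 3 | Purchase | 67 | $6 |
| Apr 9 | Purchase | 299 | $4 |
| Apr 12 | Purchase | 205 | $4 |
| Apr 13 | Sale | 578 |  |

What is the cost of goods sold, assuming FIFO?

COGS = $2,950

Apr 13, 578 sold [FIFO — oldest first]: 168 @ $7 + 67 @ $6 + 299 @ $4 + 44 @ $4 = $2,950
Ending inventory: 161 @ $4 = $644
Check: goods available $3,594 = COGS $2,950 + ending $644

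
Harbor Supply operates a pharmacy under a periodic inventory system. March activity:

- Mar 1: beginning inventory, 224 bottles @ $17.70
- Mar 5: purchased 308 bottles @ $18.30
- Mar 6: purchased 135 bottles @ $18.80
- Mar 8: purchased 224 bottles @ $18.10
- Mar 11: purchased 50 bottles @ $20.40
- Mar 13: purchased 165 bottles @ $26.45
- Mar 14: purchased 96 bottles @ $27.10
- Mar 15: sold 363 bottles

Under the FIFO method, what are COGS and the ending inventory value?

COGS = $6,508.50; ending inventory = $17,670.95

Mar 15, 363 sold [FIFO — oldest first]: 224 @ $17.70 + 139 @ $18.30 = $6,508.50
Ending inventory: 169 @ $18.30 + 135 @ $18.80 + 224 @ $18.10 + 50 @ $20.40 + 165 @ $26.45 + 96 @ $27.10 = $17,670.95
Check: goods available $24,179.45 = COGS $6,508.50 + ending $17,670.95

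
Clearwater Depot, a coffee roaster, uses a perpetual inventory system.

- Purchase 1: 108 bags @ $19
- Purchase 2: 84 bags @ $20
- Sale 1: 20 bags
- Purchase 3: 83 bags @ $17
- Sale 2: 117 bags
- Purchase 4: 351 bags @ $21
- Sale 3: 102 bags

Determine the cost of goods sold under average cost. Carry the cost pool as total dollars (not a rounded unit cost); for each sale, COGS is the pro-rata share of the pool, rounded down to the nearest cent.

COGS = $4,644.29

After Purchase 1: 108 on hand, pool $2,052.00 (≈ $19.0000 each)
After Purchase 2: 192 on hand, pool $3,732.00 (≈ $19.4375 each)
Sale 1, sell 20: 20/192 × $3,732.00 → $388.75
After Purchase 3: 255 on hand, pool $4,754.25 (≈ $18.6441 each)
Sale 2, sell 117: 117/255 × $4,754.25 → $2,181.36
After Purchase 4: 489 on hand, pool $9,943.89 (≈ $20.3352 each)
Sale 3, sell 102: 102/489 × $9,943.89 → $2,074.18
Total COGS = $388.75 + $2,181.36 + $2,074.18 = $4,644.29
Ending inventory (cost pool remaining) = $7,869.71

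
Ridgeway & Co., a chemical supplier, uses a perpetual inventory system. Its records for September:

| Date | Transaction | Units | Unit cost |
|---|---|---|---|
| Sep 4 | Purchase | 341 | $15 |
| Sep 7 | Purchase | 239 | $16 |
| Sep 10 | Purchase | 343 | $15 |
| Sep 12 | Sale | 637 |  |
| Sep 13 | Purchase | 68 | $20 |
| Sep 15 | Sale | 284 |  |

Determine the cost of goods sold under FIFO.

COGS = $14,054

Sep 12, 637 sold [FIFO — oldest first]: 341 @ $15 + 239 @ $16 + 57 @ $15 = $9,794
Sep 15, 284 sold [FIFO — oldest first]: 284 @ $15 = $4,260
Total COGS = $9,794 + $4,260 = $14,054
Ending inventory: 2 @ $15 + 68 @ $20 = $1,390
Check: goods available $15,444 = COGS $14,054 + ending $1,390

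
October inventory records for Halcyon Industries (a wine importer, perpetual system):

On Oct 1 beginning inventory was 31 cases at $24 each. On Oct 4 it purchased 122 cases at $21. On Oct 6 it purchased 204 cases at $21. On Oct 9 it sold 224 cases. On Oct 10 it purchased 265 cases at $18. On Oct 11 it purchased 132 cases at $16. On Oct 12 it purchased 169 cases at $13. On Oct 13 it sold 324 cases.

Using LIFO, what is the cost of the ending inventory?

Oct 9, 224 sold [LIFO — newest first]: 204 @ $21 + 20 @ $21 = $4,704
Oct 13, 324 sold [LIFO — newest first]: 169 @ $13 + 132 @ $16 + 23 @ $18 = $4,723
Total COGS = $4,704 + $4,723 = $9,427
Ending inventory: 31 @ $24 + 102 @ $21 + 242 @ $18 = $7,242

Ending inventory = $7,242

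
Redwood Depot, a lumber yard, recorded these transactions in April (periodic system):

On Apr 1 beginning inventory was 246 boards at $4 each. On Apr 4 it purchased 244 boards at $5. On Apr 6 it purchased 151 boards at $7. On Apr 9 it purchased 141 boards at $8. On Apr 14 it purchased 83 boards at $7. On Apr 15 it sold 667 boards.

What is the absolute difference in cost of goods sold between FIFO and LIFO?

FIFO COGS: 246 @ $4 + 244 @ $5 + 151 @ $7 + 26 @ $8 = $3,469
LIFO COGS: 83 @ $7 + 141 @ $8 + 151 @ $7 + 244 @ $5 + 48 @ $4 = $4,178
Difference = |$3,469 − $4,178| = $709

$709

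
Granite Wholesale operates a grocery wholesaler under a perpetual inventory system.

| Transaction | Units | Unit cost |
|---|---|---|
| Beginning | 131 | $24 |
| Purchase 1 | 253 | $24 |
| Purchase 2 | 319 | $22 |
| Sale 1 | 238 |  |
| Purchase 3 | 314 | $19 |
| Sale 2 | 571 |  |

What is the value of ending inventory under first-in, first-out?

Sale 1 (238) [FIFO — oldest first]: 131 @ $24 + 107 @ $24 = $5,712
Sale 2 (571) [FIFO — oldest first]: 146 @ $24 + 319 @ $22 + 106 @ $19 = $12,536
Total COGS = $5,712 + $12,536 = $18,248
Ending inventory: 208 @ $19 = $3,952
Check: goods available $22,200 = COGS $18,248 + ending $3,952

Ending inventory = $3,952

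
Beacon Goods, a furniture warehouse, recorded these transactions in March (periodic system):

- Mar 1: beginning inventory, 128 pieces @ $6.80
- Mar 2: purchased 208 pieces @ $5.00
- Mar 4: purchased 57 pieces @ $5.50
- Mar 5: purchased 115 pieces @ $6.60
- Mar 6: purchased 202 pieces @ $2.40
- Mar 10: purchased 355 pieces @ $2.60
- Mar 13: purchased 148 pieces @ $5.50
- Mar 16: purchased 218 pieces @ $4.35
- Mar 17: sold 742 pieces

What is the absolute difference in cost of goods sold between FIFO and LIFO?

FIFO COGS: 128 @ $6.80 + 208 @ $5.00 + 57 @ $5.50 + 115 @ $6.60 + 202 @ $2.40 + 32 @ $2.60 = $3,550.90
LIFO COGS: 218 @ $4.35 + 148 @ $5.50 + 355 @ $2.60 + 21 @ $2.40 = $2,735.70
Difference = |$3,550.90 − $2,735.70| = $815.20

$815.20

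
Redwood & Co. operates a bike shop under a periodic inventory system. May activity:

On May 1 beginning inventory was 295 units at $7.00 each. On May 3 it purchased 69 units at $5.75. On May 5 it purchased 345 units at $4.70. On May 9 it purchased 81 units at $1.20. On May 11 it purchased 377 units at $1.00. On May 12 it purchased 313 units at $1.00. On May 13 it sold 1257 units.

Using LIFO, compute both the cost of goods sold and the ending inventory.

May 13, 1257 sold [LIFO — newest first]: 313 @ $1.00 + 377 @ $1.00 + 81 @ $1.20 + 345 @ $4.70 + 69 @ $5.75 + 72 @ $7.00 = $3,309.45
Ending inventory: 223 @ $7.00 = $1,561.00

COGS = $3,309.45; ending inventory = $1,561.00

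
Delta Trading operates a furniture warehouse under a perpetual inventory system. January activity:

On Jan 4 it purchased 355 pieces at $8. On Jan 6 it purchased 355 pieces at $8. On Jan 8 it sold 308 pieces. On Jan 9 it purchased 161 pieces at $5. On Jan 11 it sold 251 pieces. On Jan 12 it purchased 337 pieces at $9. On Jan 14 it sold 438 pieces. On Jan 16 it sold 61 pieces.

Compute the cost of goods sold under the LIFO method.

Jan 8, 308 sold [LIFO — newest first]: 308 @ $8 = $2,464
Jan 11, 251 sold [LIFO — newest first]: 161 @ $5 + 47 @ $8 + 43 @ $8 = $1,525
Jan 14, 438 sold [LIFO — newest first]: 337 @ $9 + 101 @ $8 = $3,841
Jan 16, 61 sold [LIFO — newest first]: 61 @ $8 = $488
Total COGS = $2,464 + $1,525 + $3,841 + $488 = $8,318
Ending inventory: 150 @ $8 = $1,200

COGS = $8,318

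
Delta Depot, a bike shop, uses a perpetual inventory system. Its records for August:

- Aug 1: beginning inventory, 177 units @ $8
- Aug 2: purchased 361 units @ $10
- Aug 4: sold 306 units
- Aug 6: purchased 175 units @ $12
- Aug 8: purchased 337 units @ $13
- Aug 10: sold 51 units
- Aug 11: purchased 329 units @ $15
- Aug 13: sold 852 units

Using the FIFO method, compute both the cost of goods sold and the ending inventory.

COGS = $13,892; ending inventory = $2,550

Aug 4, 306 sold [FIFO — oldest first]: 177 @ $8 + 129 @ $10 = $2,706
Aug 10, 51 sold [FIFO — oldest first]: 51 @ $10 = $510
Aug 13, 852 sold [FIFO — oldest first]: 181 @ $10 + 175 @ $12 + 337 @ $13 + 159 @ $15 = $10,676
Total COGS = $2,706 + $510 + $10,676 = $13,892
Ending inventory: 170 @ $15 = $2,550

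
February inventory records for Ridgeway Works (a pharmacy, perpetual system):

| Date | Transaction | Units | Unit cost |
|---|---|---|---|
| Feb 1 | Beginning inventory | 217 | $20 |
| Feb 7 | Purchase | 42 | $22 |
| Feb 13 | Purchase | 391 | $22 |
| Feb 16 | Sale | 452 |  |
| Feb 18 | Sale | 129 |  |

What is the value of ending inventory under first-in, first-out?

Ending inventory = $1,518

Feb 16, 452 sold [FIFO — oldest first]: 217 @ $20 + 42 @ $22 + 193 @ $22 = $9,510
Feb 18, 129 sold [FIFO — oldest first]: 129 @ $22 = $2,838
Total COGS = $9,510 + $2,838 = $12,348
Ending inventory: 69 @ $22 = $1,518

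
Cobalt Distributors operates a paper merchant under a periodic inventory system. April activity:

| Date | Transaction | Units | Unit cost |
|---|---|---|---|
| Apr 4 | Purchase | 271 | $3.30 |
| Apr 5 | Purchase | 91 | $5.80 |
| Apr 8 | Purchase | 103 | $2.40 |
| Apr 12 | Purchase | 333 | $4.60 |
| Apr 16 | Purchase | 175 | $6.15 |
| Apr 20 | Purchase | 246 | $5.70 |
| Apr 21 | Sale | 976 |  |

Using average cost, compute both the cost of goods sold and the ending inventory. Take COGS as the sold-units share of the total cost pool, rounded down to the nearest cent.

COGS = $4,547.36; ending inventory = $1,132.19

Apr 21, sell 976: 976/1219 × $5,679.55 → $4,547.36
Ending inventory (cost pool remaining) = $1,132.19
Check: goods available $5,679.55 = COGS $4,547.36 + ending $1,132.19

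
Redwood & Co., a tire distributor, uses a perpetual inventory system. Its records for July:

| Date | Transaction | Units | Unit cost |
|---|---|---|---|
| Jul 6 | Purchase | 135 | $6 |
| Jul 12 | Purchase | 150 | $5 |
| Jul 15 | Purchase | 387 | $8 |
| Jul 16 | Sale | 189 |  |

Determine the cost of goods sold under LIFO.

Jul 16, 189 sold [LIFO — newest first]: 189 @ $8 = $1,512
Ending inventory: 135 @ $6 + 150 @ $5 + 198 @ $8 = $3,144

COGS = $1,512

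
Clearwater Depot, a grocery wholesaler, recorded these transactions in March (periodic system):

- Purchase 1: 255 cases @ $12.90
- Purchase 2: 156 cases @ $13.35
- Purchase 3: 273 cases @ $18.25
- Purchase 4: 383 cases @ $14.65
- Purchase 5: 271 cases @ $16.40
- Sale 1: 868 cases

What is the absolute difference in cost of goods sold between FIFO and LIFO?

$910.90

FIFO COGS: 255 @ $12.90 + 156 @ $13.35 + 273 @ $18.25 + 184 @ $14.65 = $13,049.95
LIFO COGS: 271 @ $16.40 + 383 @ $14.65 + 214 @ $18.25 = $13,960.85
Difference = |$13,049.95 − $13,960.85| = $910.90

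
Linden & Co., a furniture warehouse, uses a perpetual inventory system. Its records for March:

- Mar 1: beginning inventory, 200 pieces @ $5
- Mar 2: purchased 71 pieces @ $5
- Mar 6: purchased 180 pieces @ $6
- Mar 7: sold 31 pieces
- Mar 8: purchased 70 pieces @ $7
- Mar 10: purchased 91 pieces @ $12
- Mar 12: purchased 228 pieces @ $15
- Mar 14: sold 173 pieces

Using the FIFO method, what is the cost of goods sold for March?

COGS = $1,020

Mar 7, 31 sold [FIFO — oldest first]: 31 @ $5 = $155
Mar 14, 173 sold [FIFO — oldest first]: 169 @ $5 + 4 @ $5 = $865
Total COGS = $155 + $865 = $1,020
Ending inventory: 67 @ $5 + 180 @ $6 + 70 @ $7 + 91 @ $12 + 228 @ $15 = $6,417
Check: goods available $7,437 = COGS $1,020 + ending $6,417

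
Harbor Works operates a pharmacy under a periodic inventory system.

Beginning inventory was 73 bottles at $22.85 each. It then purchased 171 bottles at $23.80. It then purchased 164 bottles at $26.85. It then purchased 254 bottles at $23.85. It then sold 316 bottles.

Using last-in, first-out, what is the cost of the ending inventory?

Sale 1 (316) [LIFO — newest first]: 254 @ $23.85 + 62 @ $26.85 = $7,722.60
Ending inventory: 73 @ $22.85 + 171 @ $23.80 + 102 @ $26.85 = $8,476.55

Ending inventory = $8,476.55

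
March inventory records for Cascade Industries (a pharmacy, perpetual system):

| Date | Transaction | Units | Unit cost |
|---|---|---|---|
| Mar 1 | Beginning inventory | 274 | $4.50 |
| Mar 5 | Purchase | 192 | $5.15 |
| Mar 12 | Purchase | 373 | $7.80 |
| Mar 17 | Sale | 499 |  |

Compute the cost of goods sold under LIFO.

COGS = $3,558.30

Mar 17, 499 sold [LIFO — newest first]: 373 @ $7.80 + 126 @ $5.15 = $3,558.30
Ending inventory: 274 @ $4.50 + 66 @ $5.15 = $1,572.90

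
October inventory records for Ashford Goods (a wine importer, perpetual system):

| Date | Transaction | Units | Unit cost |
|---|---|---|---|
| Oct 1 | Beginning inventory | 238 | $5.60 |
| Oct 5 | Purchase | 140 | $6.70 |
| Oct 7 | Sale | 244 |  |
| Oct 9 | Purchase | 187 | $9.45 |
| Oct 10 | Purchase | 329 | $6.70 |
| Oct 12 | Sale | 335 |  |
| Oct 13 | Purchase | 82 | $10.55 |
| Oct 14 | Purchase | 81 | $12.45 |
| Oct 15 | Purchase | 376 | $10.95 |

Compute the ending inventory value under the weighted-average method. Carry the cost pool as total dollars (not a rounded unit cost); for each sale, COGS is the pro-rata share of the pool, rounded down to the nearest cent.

Ending inventory = $8,305.50

After Oct 1: 238 on hand, pool $1,332.80 (≈ $5.6000 each)
After Oct 5: 378 on hand, pool $2,270.80 (≈ $6.0074 each)
Oct 7, sell 244: 244/378 × $2,270.80 → $1,465.80
After Oct 9: 321 on hand, pool $2,572.15 (≈ $8.0129 each)
After Oct 10: 650 on hand, pool $4,776.45 (≈ $7.3484 each)
Oct 12, sell 335: 335/650 × $4,776.45 → $2,461.70
After Oct 13: 397 on hand, pool $3,179.85 (≈ $8.0097 each)
After Oct 14: 478 on hand, pool $4,188.30 (≈ $8.7621 each)
After Oct 15: 854 on hand, pool $8,305.50 (≈ $9.7254 each)
Total COGS = $1,465.80 + $2,461.70 = $3,927.50
Ending inventory (cost pool remaining) = $8,305.50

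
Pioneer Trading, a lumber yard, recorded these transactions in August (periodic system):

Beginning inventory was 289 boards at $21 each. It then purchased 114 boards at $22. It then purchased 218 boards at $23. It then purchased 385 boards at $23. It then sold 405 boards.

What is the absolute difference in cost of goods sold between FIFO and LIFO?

FIFO COGS: 289 @ $21 + 114 @ $22 + 2 @ $23 = $8,623
LIFO COGS: 385 @ $23 + 20 @ $23 = $9,315
Difference = |$8,623 − $9,315| = $692

$692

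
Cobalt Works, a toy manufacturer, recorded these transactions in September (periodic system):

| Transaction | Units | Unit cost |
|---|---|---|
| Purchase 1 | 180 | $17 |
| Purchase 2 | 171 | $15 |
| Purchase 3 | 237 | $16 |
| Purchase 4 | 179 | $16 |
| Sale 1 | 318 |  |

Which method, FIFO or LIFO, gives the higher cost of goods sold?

FIFO COGS: 180 @ $17 + 138 @ $15 = $5,130
LIFO COGS: 179 @ $16 + 139 @ $16 = $5,088

FIFO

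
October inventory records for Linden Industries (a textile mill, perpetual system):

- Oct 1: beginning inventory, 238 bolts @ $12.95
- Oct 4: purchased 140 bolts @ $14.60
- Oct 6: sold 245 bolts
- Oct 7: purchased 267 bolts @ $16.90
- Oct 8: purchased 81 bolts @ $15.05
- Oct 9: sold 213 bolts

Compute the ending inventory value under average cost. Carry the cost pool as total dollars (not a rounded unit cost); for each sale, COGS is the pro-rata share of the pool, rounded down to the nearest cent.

After Oct 1: 238 on hand, pool $3,082.10 (≈ $12.9500 each)
After Oct 4: 378 on hand, pool $5,126.10 (≈ $13.5611 each)
Oct 6, sell 245: 245/378 × $5,126.10 → $3,322.47
After Oct 7: 400 on hand, pool $6,315.93 (≈ $15.7898 each)
After Oct 8: 481 on hand, pool $7,534.98 (≈ $15.6652 each)
Oct 9, sell 213: 213/481 × $7,534.98 → $3,336.69
Total COGS = $3,322.47 + $3,336.69 = $6,659.16
Ending inventory (cost pool remaining) = $4,198.29

Ending inventory = $4,198.29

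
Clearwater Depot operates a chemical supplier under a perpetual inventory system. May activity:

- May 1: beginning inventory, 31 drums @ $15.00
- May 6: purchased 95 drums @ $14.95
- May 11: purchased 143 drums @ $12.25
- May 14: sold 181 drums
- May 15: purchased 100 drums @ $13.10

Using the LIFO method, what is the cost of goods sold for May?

COGS = $2,319.85

May 14, 181 sold [LIFO — newest first]: 143 @ $12.25 + 38 @ $14.95 = $2,319.85
Ending inventory: 31 @ $15.00 + 57 @ $14.95 + 100 @ $13.10 = $2,627.15
Check: goods available $4,947.00 = COGS $2,319.85 + ending $2,627.15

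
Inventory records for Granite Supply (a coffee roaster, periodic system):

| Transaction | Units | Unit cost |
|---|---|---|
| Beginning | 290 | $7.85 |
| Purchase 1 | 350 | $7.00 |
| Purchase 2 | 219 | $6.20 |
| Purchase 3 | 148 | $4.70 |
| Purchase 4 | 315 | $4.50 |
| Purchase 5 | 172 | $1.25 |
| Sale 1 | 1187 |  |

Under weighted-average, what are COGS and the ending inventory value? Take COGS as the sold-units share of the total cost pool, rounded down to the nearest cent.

COGS = $6,683.74; ending inventory = $1,728.66

Sale 1, sell 1187: 1187/1494 × $8,412.40 → $6,683.74
Ending inventory (cost pool remaining) = $1,728.66
Check: goods available $8,412.40 = COGS $6,683.74 + ending $1,728.66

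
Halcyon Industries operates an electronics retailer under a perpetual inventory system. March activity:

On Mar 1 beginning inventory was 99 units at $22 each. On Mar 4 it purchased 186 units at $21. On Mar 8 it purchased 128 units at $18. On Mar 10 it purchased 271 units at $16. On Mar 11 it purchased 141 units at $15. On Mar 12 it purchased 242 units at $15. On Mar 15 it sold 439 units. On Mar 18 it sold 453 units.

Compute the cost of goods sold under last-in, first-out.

Mar 15, 439 sold [LIFO — newest first]: 242 @ $15 + 141 @ $15 + 56 @ $16 = $6,641
Mar 18, 453 sold [LIFO — newest first]: 215 @ $16 + 128 @ $18 + 110 @ $21 = $8,054
Total COGS = $6,641 + $8,054 = $14,695
Ending inventory: 99 @ $22 + 76 @ $21 = $3,774

COGS = $14,695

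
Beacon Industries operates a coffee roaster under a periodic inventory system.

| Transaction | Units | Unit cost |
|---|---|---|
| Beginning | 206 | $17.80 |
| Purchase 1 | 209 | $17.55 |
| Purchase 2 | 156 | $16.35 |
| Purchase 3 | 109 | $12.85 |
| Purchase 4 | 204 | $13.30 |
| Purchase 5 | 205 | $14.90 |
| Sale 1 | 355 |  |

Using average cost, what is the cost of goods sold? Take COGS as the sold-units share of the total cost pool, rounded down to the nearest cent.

COGS = $5,559.28

Sale 1, sell 355: 355/1089 × $17,053.70 → $5,559.28
Ending inventory (cost pool remaining) = $11,494.42
Check: goods available $17,053.70 = COGS $5,559.28 + ending $11,494.42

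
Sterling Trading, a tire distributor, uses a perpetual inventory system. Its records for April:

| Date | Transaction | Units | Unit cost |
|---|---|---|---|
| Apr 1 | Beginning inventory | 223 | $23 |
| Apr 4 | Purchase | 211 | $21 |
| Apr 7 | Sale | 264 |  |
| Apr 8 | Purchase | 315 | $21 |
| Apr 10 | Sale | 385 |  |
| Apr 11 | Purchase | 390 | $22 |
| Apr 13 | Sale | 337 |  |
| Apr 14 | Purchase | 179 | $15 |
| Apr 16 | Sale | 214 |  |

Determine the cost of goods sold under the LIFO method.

Apr 7, 264 sold [LIFO — newest first]: 211 @ $21 + 53 @ $23 = $5,650
Apr 10, 385 sold [LIFO — newest first]: 315 @ $21 + 70 @ $23 = $8,225
Apr 13, 337 sold [LIFO — newest first]: 337 @ $22 = $7,414
Apr 16, 214 sold [LIFO — newest first]: 179 @ $15 + 35 @ $22 = $3,455
Total COGS = $5,650 + $8,225 + $7,414 + $3,455 = $24,744
Ending inventory: 100 @ $23 + 18 @ $22 = $2,696
Check: goods available $27,440 = COGS $24,744 + ending $2,696

COGS = $24,744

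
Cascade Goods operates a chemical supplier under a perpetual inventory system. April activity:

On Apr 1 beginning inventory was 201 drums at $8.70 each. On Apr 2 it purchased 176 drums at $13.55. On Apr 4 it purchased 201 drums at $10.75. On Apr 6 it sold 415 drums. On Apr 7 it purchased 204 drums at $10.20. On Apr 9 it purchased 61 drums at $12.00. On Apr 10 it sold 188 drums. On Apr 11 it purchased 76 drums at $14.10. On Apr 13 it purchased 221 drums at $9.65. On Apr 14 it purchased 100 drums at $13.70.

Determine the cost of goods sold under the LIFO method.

COGS = $6,903.55

Apr 6, 415 sold [LIFO — newest first]: 201 @ $10.75 + 176 @ $13.55 + 38 @ $8.70 = $4,876.15
Apr 10, 188 sold [LIFO — newest first]: 61 @ $12.00 + 127 @ $10.20 = $2,027.40
Total COGS = $4,876.15 + $2,027.40 = $6,903.55
Ending inventory: 163 @ $8.70 + 77 @ $10.20 + 76 @ $14.10 + 221 @ $9.65 + 100 @ $13.70 = $6,777.75
Check: goods available $13,681.30 = COGS $6,903.55 + ending $6,777.75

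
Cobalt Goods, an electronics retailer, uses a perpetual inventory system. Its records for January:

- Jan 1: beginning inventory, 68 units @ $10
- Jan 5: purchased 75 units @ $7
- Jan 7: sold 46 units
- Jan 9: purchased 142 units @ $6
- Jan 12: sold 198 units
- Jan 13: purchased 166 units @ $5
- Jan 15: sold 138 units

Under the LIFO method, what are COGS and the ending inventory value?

COGS = $2,337; ending inventory = $550

Jan 7, 46 sold [LIFO — newest first]: 46 @ $7 = $322
Jan 12, 198 sold [LIFO — newest first]: 142 @ $6 + 29 @ $7 + 27 @ $10 = $1,325
Jan 15, 138 sold [LIFO — newest first]: 138 @ $5 = $690
Total COGS = $322 + $1,325 + $690 = $2,337
Ending inventory: 41 @ $10 + 28 @ $5 = $550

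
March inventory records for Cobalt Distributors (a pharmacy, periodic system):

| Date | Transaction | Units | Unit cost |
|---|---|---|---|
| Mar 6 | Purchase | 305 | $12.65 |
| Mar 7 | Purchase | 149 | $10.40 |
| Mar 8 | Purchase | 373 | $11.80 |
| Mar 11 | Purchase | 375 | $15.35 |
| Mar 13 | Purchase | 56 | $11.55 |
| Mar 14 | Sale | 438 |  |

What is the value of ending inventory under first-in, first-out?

Mar 14, 438 sold [FIFO — oldest first]: 305 @ $12.65 + 133 @ $10.40 = $5,241.45
Ending inventory: 16 @ $10.40 + 373 @ $11.80 + 375 @ $15.35 + 56 @ $11.55 = $10,970.85
Check: goods available $16,212.30 = COGS $5,241.45 + ending $10,970.85

Ending inventory = $10,970.85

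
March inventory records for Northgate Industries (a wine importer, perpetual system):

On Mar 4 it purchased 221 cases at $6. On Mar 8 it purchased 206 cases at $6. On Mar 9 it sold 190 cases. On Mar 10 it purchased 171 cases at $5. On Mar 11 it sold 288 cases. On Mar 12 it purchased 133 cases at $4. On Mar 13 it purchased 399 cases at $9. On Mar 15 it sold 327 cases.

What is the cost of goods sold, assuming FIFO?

COGS = $4,615

Mar 9, 190 sold [FIFO — oldest first]: 190 @ $6 = $1,140
Mar 11, 288 sold [FIFO — oldest first]: 31 @ $6 + 206 @ $6 + 51 @ $5 = $1,677
Mar 15, 327 sold [FIFO — oldest first]: 120 @ $5 + 133 @ $4 + 74 @ $9 = $1,798
Total COGS = $1,140 + $1,677 + $1,798 = $4,615
Ending inventory: 325 @ $9 = $2,925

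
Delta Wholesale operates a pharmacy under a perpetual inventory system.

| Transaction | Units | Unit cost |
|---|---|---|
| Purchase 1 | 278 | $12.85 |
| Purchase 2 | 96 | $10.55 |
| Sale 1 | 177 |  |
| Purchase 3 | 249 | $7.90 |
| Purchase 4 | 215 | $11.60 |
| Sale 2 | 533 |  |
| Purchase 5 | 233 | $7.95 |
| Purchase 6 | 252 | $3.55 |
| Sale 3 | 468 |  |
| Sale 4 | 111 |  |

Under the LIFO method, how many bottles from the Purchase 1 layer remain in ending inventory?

34

Sale 1 (177) [LIFO — newest first]: 96 @ $10.55 + 81 @ $12.85 = $2,053.65
Sale 2 (533) [LIFO — newest first]: 215 @ $11.60 + 249 @ $7.90 + 69 @ $12.85 = $5,347.75
Sale 3 (468) [LIFO — newest first]: 252 @ $3.55 + 216 @ $7.95 = $2,611.80
Sale 4 (111) [LIFO — newest first]: 17 @ $7.95 + 94 @ $12.85 = $1,343.05
Total COGS = $2,053.65 + $5,347.75 + $2,611.80 + $1,343.05 = $11,356.25
Ending inventory: 34 @ $12.85 = $436.90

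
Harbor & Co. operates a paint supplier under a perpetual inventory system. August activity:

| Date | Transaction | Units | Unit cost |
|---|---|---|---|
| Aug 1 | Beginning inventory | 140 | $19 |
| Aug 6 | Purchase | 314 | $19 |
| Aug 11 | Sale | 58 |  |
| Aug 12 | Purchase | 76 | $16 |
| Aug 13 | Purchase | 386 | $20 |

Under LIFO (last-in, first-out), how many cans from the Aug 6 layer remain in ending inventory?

Aug 11, 58 sold [LIFO — newest first]: 58 @ $19 = $1,102
Ending inventory: 140 @ $19 + 256 @ $19 + 76 @ $16 + 386 @ $20 = $16,460

256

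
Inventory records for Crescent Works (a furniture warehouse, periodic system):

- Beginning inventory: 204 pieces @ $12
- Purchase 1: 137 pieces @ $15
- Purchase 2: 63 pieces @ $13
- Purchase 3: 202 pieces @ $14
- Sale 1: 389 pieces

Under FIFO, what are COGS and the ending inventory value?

COGS = $5,127; ending inventory = $3,023

Sale 1 (389) [FIFO — oldest first]: 204 @ $12 + 137 @ $15 + 48 @ $13 = $5,127
Ending inventory: 15 @ $13 + 202 @ $14 = $3,023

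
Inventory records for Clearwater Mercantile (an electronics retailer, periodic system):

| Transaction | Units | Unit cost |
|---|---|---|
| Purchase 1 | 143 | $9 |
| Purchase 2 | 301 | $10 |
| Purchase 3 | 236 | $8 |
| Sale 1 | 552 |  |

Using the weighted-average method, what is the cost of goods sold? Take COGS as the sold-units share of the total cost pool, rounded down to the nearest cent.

Sale 1, sell 552: 552/680 × $6,185.00 → $5,020.76
Ending inventory (cost pool remaining) = $1,164.24
Check: goods available $6,185.00 = COGS $5,020.76 + ending $1,164.24

COGS = $5,020.76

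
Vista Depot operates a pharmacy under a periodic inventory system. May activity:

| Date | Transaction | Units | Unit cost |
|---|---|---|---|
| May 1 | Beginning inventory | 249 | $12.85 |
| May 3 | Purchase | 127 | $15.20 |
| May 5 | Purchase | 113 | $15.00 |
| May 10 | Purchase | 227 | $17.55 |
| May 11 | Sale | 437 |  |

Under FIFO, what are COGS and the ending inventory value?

COGS = $6,045.05; ending inventory = $4,763.85

May 11, 437 sold [FIFO — oldest first]: 249 @ $12.85 + 127 @ $15.20 + 61 @ $15.00 = $6,045.05
Ending inventory: 52 @ $15.00 + 227 @ $17.55 = $4,763.85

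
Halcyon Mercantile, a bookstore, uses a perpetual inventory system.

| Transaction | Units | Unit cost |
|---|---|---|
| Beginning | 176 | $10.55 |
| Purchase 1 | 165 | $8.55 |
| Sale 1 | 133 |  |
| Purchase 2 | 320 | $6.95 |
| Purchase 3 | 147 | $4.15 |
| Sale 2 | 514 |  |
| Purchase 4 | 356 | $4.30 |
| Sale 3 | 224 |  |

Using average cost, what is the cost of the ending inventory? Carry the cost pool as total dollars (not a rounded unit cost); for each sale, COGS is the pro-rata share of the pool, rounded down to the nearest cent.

Ending inventory = $1,520.07

After Beginning: 176 on hand, pool $1,856.80 (≈ $10.5500 each)
After Purchase 1: 341 on hand, pool $3,267.55 (≈ $9.5823 each)
Sale 1, sell 133: 133/341 × $3,267.55 → $1,274.44
After Purchase 2: 528 on hand, pool $4,217.11 (≈ $7.9870 each)
After Purchase 3: 675 on hand, pool $4,827.16 (≈ $7.1513 each)
Sale 2, sell 514: 514/675 × $4,827.16 → $3,675.79
After Purchase 4: 517 on hand, pool $2,682.17 (≈ $5.1879 each)
Sale 3, sell 224: 224/517 × $2,682.17 → $1,162.10
Total COGS = $1,274.44 + $3,675.79 + $1,162.10 = $6,112.33
Ending inventory (cost pool remaining) = $1,520.07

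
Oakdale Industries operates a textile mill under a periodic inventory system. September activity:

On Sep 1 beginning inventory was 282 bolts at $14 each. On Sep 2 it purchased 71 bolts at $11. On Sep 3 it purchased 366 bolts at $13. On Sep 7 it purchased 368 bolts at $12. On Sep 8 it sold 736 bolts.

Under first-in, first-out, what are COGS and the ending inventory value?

COGS = $9,691; ending inventory = $4,212

Sep 8, 736 sold [FIFO — oldest first]: 282 @ $14 + 71 @ $11 + 366 @ $13 + 17 @ $12 = $9,691
Ending inventory: 351 @ $12 = $4,212
Check: goods available $13,903 = COGS $9,691 + ending $4,212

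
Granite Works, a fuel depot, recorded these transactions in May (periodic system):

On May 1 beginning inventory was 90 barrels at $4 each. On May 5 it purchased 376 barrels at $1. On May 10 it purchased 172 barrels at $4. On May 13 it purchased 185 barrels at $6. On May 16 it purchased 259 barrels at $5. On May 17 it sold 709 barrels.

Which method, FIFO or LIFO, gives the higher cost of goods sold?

FIFO COGS: 90 @ $4 + 376 @ $1 + 172 @ $4 + 71 @ $6 = $1,850
LIFO COGS: 259 @ $5 + 185 @ $6 + 172 @ $4 + 93 @ $1 = $3,186

LIFO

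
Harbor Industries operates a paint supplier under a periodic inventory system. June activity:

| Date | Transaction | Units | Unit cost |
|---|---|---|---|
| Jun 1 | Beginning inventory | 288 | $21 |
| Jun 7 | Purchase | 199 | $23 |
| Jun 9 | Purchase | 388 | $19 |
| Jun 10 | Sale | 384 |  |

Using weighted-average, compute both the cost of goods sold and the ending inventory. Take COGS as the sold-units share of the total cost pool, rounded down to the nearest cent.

COGS = $7,898.11; ending inventory = $10,098.89

Jun 10, sell 384: 384/875 × $17,997.00 → $7,898.11
Ending inventory (cost pool remaining) = $10,098.89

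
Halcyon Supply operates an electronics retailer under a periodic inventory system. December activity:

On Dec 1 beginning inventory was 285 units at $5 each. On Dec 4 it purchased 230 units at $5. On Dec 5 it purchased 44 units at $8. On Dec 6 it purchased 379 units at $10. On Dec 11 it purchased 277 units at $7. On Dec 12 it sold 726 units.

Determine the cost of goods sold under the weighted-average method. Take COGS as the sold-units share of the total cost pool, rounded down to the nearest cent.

Dec 12, sell 726: 726/1215 × $8,656.00 → $5,172.22
Ending inventory (cost pool remaining) = $3,483.78
Check: goods available $8,656.00 = COGS $5,172.22 + ending $3,483.78

COGS = $5,172.22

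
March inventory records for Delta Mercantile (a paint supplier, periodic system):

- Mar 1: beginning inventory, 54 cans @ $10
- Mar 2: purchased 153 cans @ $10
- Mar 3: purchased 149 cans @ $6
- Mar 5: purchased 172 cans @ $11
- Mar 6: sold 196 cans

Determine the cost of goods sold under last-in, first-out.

Mar 6, 196 sold [LIFO — newest first]: 172 @ $11 + 24 @ $6 = $2,036
Ending inventory: 54 @ $10 + 153 @ $10 + 125 @ $6 = $2,820
Check: goods available $4,856 = COGS $2,036 + ending $2,820

COGS = $2,036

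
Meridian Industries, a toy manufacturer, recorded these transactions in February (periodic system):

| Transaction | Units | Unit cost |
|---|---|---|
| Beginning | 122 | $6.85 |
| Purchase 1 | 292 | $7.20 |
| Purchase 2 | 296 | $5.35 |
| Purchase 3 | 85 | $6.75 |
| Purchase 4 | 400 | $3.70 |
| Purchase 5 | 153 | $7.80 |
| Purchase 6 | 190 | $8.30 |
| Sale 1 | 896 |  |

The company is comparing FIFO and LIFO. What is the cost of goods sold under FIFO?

COGS = $5,469.15

FIFO COGS: 122 @ $6.85 + 292 @ $7.20 + 296 @ $5.35 + 85 @ $6.75 + 101 @ $3.70 = $5,469.15
LIFO COGS: 190 @ $8.30 + 153 @ $7.80 + 400 @ $3.70 + 85 @ $6.75 + 68 @ $5.35 = $5,187.95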